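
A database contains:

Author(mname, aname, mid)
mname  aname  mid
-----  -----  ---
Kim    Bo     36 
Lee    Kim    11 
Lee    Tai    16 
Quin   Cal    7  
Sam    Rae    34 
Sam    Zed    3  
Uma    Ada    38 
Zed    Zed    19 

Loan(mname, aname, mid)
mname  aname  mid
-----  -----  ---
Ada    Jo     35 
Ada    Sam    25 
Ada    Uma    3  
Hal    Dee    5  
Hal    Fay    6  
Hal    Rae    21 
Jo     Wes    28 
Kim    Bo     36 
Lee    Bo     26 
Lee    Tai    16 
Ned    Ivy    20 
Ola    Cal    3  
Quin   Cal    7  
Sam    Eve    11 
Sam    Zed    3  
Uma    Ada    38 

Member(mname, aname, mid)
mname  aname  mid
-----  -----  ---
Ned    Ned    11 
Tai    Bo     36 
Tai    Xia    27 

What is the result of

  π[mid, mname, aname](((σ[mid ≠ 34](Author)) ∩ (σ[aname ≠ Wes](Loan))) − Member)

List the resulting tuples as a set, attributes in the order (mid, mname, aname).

Apply σ_{mid ≠ 34}; surviving tuples: {(Kim, Bo, 36), (Lee, Kim, 11), (Lee, Tai, 16), (Quin, Cal, 7), (Sam, Zed, 3), (Uma, Ada, 38), (Zed, Zed, 19)}
Apply σ_{aname ≠ Wes}; surviving tuples: {(Ada, Jo, 35), (Ada, Sam, 25), (Ada, Uma, 3), (Hal, Dee, 5), (Hal, Fay, 6), (Hal, Rae, 21), (Kim, Bo, 36), (Lee, Bo, 26), (Lee, Tai, 16), (Ned, Ivy, 20), (Ola, Cal, 3), (Quin, Cal, 7), (Sam, Eve, 11), (Sam, Zed, 3), (Uma, Ada, 38)}
Intersection: {(Kim, Bo, 36), (Lee, Kim, 11), (Lee, Tai, 16), (Quin, Cal, 7), (Sam, Zed, 3), (Uma, Ada, 38), (Zed, Zed, 19)} with {(Ada, Jo, 35), (Ada, Sam, 25), (Ada, Uma, 3), (Hal, Dee, 5), (Hal, Fay, 6), (Hal, Rae, 21), (Kim, Bo, 36), (Lee, Bo, 26), (Lee, Tai, 16), (Ned, Ivy, 20), (Ola, Cal, 3), (Quin, Cal, 7), (Sam, Eve, 11), (Sam, Zed, 3), (Uma, Ada, 38)} → {(Kim, Bo, 36), (Lee, Tai, 16), (Quin, Cal, 7), (Sam, Zed, 3), (Uma, Ada, 38)}
Difference: {(Kim, Bo, 36), (Lee, Tai, 16), (Quin, Cal, 7), (Sam, Zed, 3), (Uma, Ada, 38)} with {(Ned, Ned, 11), (Tai, Bo, 36), (Tai, Xia, 27)} → {(Kim, Bo, 36), (Lee, Tai, 16), (Quin, Cal, 7), (Sam, Zed, 3), (Uma, Ada, 38)}
π_{mid, mname, aname} gives {(16, Lee, Tai), (3, Sam, Zed), (36, Kim, Bo), (38, Uma, Ada), (7, Quin, Cal)}.

{(16, Lee, Tai), (3, Sam, Zed), (36, Kim, Bo), (38, Uma, Ada), (7, Quin, Cal)}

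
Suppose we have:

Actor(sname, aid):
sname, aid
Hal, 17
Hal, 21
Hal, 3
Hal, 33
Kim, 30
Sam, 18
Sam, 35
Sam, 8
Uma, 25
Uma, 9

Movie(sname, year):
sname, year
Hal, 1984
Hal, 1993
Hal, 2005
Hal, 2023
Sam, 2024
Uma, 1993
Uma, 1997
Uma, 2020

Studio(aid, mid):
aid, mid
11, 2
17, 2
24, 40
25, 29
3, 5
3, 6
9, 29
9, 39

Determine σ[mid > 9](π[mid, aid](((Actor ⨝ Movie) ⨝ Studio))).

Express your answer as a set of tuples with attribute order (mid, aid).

{(29, 25), (29, 9), (39, 9)}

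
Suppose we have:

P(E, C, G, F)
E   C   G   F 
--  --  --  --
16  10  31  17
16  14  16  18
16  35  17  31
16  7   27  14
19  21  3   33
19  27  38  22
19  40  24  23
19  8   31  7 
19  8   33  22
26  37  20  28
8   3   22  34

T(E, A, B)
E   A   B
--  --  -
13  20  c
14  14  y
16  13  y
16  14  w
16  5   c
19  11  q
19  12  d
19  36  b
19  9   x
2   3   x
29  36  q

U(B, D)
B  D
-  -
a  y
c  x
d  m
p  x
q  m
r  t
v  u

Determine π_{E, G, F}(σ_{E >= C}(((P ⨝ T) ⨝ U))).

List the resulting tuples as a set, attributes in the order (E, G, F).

{(16, 16, 18), (16, 27, 14), (16, 31, 17), (19, 31, 7), (19, 33, 22)}

Joining P and T on E yields {(16, 10, 31, 17, 13, y), (16, 10, 31, 17, 14, w), (16, 10, 31, 17, 5, c), (16, 14, 16, 18, 13, y), (16, 14, 16, 18, 14, w), (16, 14, 16, 18, 5, c), (16, 35, 17, 31, 13, y), (16, 35, 17, 31, 14, w), (16, 35, 17, 31, 5, c), (16, 7, 27, 14, 13, y), (16, 7, 27, 14, 14, w), (16, 7, 27, 14, 5, c), (19, 21, 3, 33, 11, q), (19, 21, 3, 33, 12, d), (19, 21, 3, 33, 36, b), (19, 21, 3, 33, 9, x), (19, 27, 38, 22, 11, q), (19, 27, 38, 22, 12, d), (19, 27, 38, 22, 36, b), (19, 27, 38, 22, 9, x), (19, 40, 24, 23, 11, q), (19, 40, 24, 23, 12, d), (19, 40, 24, 23, 36, b), (19, 40, 24, 23, 9, x), (19, 8, 31, 7, 11, q), (19, 8, 31, 7, 12, d), (19, 8, 31, 7, 36, b), (19, 8, 31, 7, 9, x), (19, 8, 33, 22, 11, q), (19, 8, 33, 22, 12, d), (19, 8, 33, 22, 36, b), (19, 8, 33, 22, 9, x)}.
Joining (P ⨝ T) and U on B yields {(16, 10, 31, 17, 5, c, x), (16, 14, 16, 18, 5, c, x), (16, 35, 17, 31, 5, c, x), (16, 7, 27, 14, 5, c, x), (19, 21, 3, 33, 11, q, m), (19, 21, 3, 33, 12, d, m), (19, 27, 38, 22, 11, q, m), (19, 27, 38, 22, 12, d, m), (19, 40, 24, 23, 11, q, m), (19, 40, 24, 23, 12, d, m), (19, 8, 31, 7, 11, q, m), (19, 8, 31, 7, 12, d, m), (19, 8, 33, 22, 11, q, m), (19, 8, 33, 22, 12, d, m)}.
Apply σ_{E >= C}; surviving tuples: {(16, 10, 31, 17, 5, c, x), (16, 14, 16, 18, 5, c, x), (16, 7, 27, 14, 5, c, x), (19, 8, 31, 7, 11, q, m), (19, 8, 31, 7, 12, d, m), (19, 8, 33, 22, 11, q, m), (19, 8, 33, 22, 12, d, m)}
π[E, G, F]: project onto (E, G, F) (2 duplicate(s) eliminated) → {(16, 16, 18), (16, 27, 14), (16, 31, 17), (19, 31, 7), (19, 33, 22)}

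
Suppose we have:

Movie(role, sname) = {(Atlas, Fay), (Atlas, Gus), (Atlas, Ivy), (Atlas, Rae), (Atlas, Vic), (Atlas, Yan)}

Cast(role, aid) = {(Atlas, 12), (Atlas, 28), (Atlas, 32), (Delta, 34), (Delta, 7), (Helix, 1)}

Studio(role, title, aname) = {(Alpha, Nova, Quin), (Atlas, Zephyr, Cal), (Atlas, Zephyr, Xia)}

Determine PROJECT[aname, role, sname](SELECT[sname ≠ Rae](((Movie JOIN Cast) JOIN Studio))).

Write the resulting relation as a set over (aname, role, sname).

Natural join on role: {(Atlas, Fay, 12), (Atlas, Fay, 28), (Atlas, Fay, 32), (Atlas, Gus, 12), (Atlas, Gus, 28), (Atlas, Gus, 32), (Atlas, Ivy, 12), (Atlas, Ivy, 28), (Atlas, Ivy, 32), (Atlas, Rae, 12), (Atlas, Rae, 28), (Atlas, Rae, 32), (Atlas, Vic, 12), (Atlas, Vic, 28), (Atlas, Vic, 32), (Atlas, Yan, 12), (Atlas, Yan, 28), (Atlas, Yan, 32)}
Natural join on role: {(Atlas, Fay, 12, Zephyr, Cal), (Atlas, Fay, 12, Zephyr, Xia), (Atlas, Fay, 28, Zephyr, Cal), (Atlas, Fay, 28, Zephyr, Xia), (Atlas, Fay, 32, Zephyr, Cal), (Atlas, Fay, 32, Zephyr, Xia), (Atlas, Gus, 12, Zephyr, Cal), (Atlas, Gus, 12, Zephyr, Xia), (Atlas, Gus, 28, Zephyr, Cal), (Atlas, Gus, 28, Zephyr, Xia), (Atlas, Gus, 32, Zephyr, Cal), (Atlas, Gus, 32, Zephyr, Xia), (Atlas, Ivy, 12, Zephyr, Cal), (Atlas, Ivy, 12, Zephyr, Xia), (Atlas, Ivy, 28, Zephyr, Cal), (Atlas, Ivy, 28, Zephyr, Xia), (Atlas, Ivy, 32, Zephyr, Cal), (Atlas, Ivy, 32, Zephyr, Xia), (Atlas, Rae, 12, Zephyr, Cal), (Atlas, Rae, 12, Zephyr, Xia), (Atlas, Rae, 28, Zephyr, Cal), (Atlas, Rae, 28, Zephyr, Xia), (Atlas, Rae, 32, Zephyr, Cal), (Atlas, Rae, 32, Zephyr, Xia), (Atlas, Vic, 12, Zephyr, Cal), (Atlas, Vic, 12, Zephyr, Xia), (Atlas, Vic, 28, Zephyr, Cal), (Atlas, Vic, 28, Zephyr, Xia), (Atlas, Vic, 32, Zephyr, Cal), (Atlas, Vic, 32, Zephyr, Xia), (Atlas, Yan, 12, Zephyr, Cal), (Atlas, Yan, 12, Zephyr, Xia), (Atlas, Yan, 28, Zephyr, Cal), (Atlas, Yan, 28, Zephyr, Xia), (Atlas, Yan, 32, Zephyr, Cal), (Atlas, Yan, 32, Zephyr, Xia)}
σ[sname ≠ Rae]: keep tuples satisfying sname ≠ Rae → {(Atlas, Fay, 12, Zephyr, Cal), (Atlas, Fay, 12, Zephyr, Xia), (Atlas, Fay, 28, Zephyr, Cal), (Atlas, Fay, 28, Zephyr, Xia), (Atlas, Fay, 32, Zephyr, Cal), (Atlas, Fay, 32, Zephyr, Xia), (Atlas, Gus, 12, Zephyr, Cal), (Atlas, Gus, 12, Zephyr, Xia), (Atlas, Gus, 28, Zephyr, Cal), (Atlas, Gus, 28, Zephyr, Xia), (Atlas, Gus, 32, Zephyr, Cal), (Atlas, Gus, 32, Zephyr, Xia), (Atlas, Ivy, 12, Zephyr, Cal), (Atlas, Ivy, 12, Zephyr, Xia), (Atlas, Ivy, 28, Zephyr, Cal), (Atlas, Ivy, 28, Zephyr, Xia), (Atlas, Ivy, 32, Zephyr, Cal), (Atlas, Ivy, 32, Zephyr, Xia), (Atlas, Vic, 12, Zephyr, Cal), (Atlas, Vic, 12, Zephyr, Xia), (Atlas, Vic, 28, Zephyr, Cal), (Atlas, Vic, 28, Zephyr, Xia), (Atlas, Vic, 32, Zephyr, Cal), (Atlas, Vic, 32, Zephyr, Xia), (Atlas, Yan, 12, Zephyr, Cal), (Atlas, Yan, 12, Zephyr, Xia), (Atlas, Yan, 28, Zephyr, Cal), (Atlas, Yan, 28, Zephyr, Xia), (Atlas, Yan, 32, Zephyr, Cal), (Atlas, Yan, 32, Zephyr, Xia)}
Projecting to aname, role, sname (20 duplicate(s) eliminated): {(Cal, Atlas, Fay), (Cal, Atlas, Gus), (Cal, Atlas, Ivy), (Cal, Atlas, Vic), (Cal, Atlas, Yan), (Xia, Atlas, Fay), (Xia, Atlas, Gus), (Xia, Atlas, Ivy), (Xia, Atlas, Vic), (Xia, Atlas, Yan)}

{(Cal, Atlas, Fay), (Cal, Atlas, Gus), (Cal, Atlas, Ivy), (Cal, Atlas, Vic), (Cal, Atlas, Yan), (Xia, Atlas, Fay), (Xia, Atlas, Gus), (Xia, Atlas, Ivy), (Xia, Atlas, Vic), (Xia, Atlas, Yan)}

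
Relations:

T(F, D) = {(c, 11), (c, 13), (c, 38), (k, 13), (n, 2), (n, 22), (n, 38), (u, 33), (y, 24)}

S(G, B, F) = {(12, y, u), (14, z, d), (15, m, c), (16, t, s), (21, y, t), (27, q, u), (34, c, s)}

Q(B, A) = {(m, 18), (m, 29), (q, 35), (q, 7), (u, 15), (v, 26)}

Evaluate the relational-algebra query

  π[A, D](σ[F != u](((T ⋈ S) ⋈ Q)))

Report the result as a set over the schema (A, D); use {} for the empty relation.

Natural join on F: {(c, 11, 15, m), (c, 13, 15, m), (c, 38, 15, m), (u, 33, 12, y), (u, 33, 27, q)}
Natural join on B: {(c, 11, 15, m, 18), (c, 11, 15, m, 29), (c, 13, 15, m, 18), (c, 13, 15, m, 29), (c, 38, 15, m, 18), (c, 38, 15, m, 29), (u, 33, 27, q, 35), (u, 33, 27, q, 7)}
Selection F != u: {(c, 11, 15, m, 18), (c, 11, 15, m, 29), (c, 13, 15, m, 18), (c, 13, 15, m, 29), (c, 38, 15, m, 18), (c, 38, 15, m, 29)}
π[A, D]: project onto (A, D) → {(18, 11), (18, 13), (18, 38), (29, 11), (29, 13), (29, 38)}

{(18, 11), (18, 13), (18, 38), (29, 11), (29, 13), (29, 38)}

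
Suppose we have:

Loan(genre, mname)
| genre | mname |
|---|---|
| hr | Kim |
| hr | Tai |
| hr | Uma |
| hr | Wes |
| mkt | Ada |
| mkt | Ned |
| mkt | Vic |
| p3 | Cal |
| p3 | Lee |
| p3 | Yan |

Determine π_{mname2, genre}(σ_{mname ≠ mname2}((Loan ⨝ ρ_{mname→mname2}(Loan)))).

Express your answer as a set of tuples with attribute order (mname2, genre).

ρ[mname→mname2]: schema becomes (genre, mname2); tuples unchanged.
Natural join on genre: {(hr, Kim, Kim), (hr, Kim, Tai), (hr, Kim, Uma), (hr, Kim, Wes), (hr, Tai, Kim), (hr, Tai, Tai), (hr, Tai, Uma), (hr, Tai, Wes), (hr, Uma, Kim), (hr, Uma, Tai), (hr, Uma, Uma), (hr, Uma, Wes), (hr, Wes, Kim), (hr, Wes, Tai), (hr, Wes, Uma), (hr, Wes, Wes), (mkt, Ada, Ada), (mkt, Ada, Ned), (mkt, Ada, Vic), (mkt, Ned, Ada), (mkt, Ned, Ned), (mkt, Ned, Vic), (mkt, Vic, Ada), (mkt, Vic, Ned), (mkt, Vic, Vic), (p3, Cal, Cal), (p3, Cal, Lee), (p3, Cal, Yan), (p3, Lee, Cal), (p3, Lee, Lee), (p3, Lee, Yan), (p3, Yan, Cal), (p3, Yan, Lee), (p3, Yan, Yan)}
σ[mname ≠ mname2]: keep tuples satisfying mname ≠ mname2 → {(hr, Kim, Tai), (hr, Kim, Uma), (hr, Kim, Wes), (hr, Tai, Kim), (hr, Tai, Uma), (hr, Tai, Wes), (hr, Uma, Kim), (hr, Uma, Tai), (hr, Uma, Wes), (hr, Wes, Kim), (hr, Wes, Tai), (hr, Wes, Uma), (mkt, Ada, Ned), (mkt, Ada, Vic), (mkt, Ned, Ada), (mkt, Ned, Vic), (mkt, Vic, Ada), (mkt, Vic, Ned), (p3, Cal, Lee), (p3, Cal, Yan), (p3, Lee, Cal), (p3, Lee, Yan), (p3, Yan, Cal), (p3, Yan, Lee)}
π_{mname2, genre} gives {(Ada, mkt), (Cal, p3), (Kim, hr), (Lee, p3), (Ned, mkt), (Tai, hr), (Uma, hr), (Vic, mkt), (Wes, hr), (Yan, p3)} (14 duplicate(s) eliminated).

{(Ada, mkt), (Cal, p3), (Kim, hr), (Lee, p3), (Ned, mkt), (Tai, hr), (Uma, hr), (Vic, mkt), (Wes, hr), (Yan, p3)}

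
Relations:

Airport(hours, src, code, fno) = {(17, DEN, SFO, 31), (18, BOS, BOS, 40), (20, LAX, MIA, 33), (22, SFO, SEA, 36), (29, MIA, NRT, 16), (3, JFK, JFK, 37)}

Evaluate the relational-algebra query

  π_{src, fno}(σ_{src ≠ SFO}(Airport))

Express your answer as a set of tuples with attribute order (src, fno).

σ[src ≠ SFO]: keep tuples satisfying src ≠ SFO → {(17, DEN, SFO, 31), (18, BOS, BOS, 40), (20, LAX, MIA, 33), (29, MIA, NRT, 16), (3, JFK, JFK, 37)}
π[src, fno]: project onto (src, fno) → {(BOS, 40), (DEN, 31), (JFK, 37), (LAX, 33), (MIA, 16)}

{(BOS, 40), (DEN, 31), (JFK, 37), (LAX, 33), (MIA, 16)}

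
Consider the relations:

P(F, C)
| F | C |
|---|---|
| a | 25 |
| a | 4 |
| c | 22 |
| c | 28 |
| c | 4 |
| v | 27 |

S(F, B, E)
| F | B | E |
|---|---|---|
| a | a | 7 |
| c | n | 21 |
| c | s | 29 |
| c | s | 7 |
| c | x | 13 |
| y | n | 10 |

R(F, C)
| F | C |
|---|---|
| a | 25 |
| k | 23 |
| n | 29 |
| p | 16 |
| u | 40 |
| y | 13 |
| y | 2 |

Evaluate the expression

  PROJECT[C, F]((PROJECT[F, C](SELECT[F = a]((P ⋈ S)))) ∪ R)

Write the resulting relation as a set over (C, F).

{(13, y), (16, p), (2, y), (23, k), (25, a), (29, n), (4, a), (40, u)}

P ⋈ S (natural join on F): {(a, 25, a, 7), (a, 4, a, 7), (c, 22, n, 21), (c, 22, s, 29), (c, 22, s, 7), (c, 22, x, 13), (c, 28, n, 21), (c, 28, s, 29), (c, 28, s, 7), (c, 28, x, 13), (c, 4, n, 21), (c, 4, s, 29), (c, 4, s, 7), (c, 4, x, 13)}
Filtering on F = a leaves {(a, 25, a, 7), (a, 4, a, 7)}.
π[F, C]: project onto (F, C) → {(a, 25), (a, 4)}
Union: {(a, 25), (a, 4)} with {(a, 25), (k, 23), (n, 29), (p, 16), (u, 40), (y, 13), (y, 2)} → {(a, 25), (a, 4), (k, 23), (n, 29), (p, 16), (u, 40), (y, 13), (y, 2)}
π[C, F]: project onto (C, F) → {(13, y), (16, p), (2, y), (23, k), (25, a), (29, n), (4, a), (40, u)}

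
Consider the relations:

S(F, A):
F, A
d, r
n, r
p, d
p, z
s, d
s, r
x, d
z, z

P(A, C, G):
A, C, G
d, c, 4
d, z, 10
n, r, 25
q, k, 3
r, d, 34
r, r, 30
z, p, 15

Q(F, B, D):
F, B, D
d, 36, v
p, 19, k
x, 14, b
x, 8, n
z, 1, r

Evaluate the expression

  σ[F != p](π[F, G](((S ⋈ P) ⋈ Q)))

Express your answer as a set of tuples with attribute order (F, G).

{(d, 30), (d, 34), (x, 10), (x, 4), (z, 15)}

S ⋈ P (natural join on A): {(d, r, d, 34), (d, r, r, 30), (n, r, d, 34), (n, r, r, 30), (p, d, c, 4), (p, d, z, 10), (p, z, p, 15), (s, d, c, 4), (s, d, z, 10), (s, r, d, 34), (s, r, r, 30), (x, d, c, 4), (x, d, z, 10), (z, z, p, 15)}
(S ⋈ P) ⋈ Q (natural join on F): {(d, r, d, 34, 36, v), (d, r, r, 30, 36, v), (p, d, c, 4, 19, k), (p, d, z, 10, 19, k), (p, z, p, 15, 19, k), (x, d, c, 4, 14, b), (x, d, c, 4, 8, n), (x, d, z, 10, 14, b), (x, d, z, 10, 8, n), (z, z, p, 15, 1, r)}
Projecting to F, G (2 duplicate(s) eliminated): {(d, 30), (d, 34), (p, 10), (p, 15), (p, 4), (x, 10), (x, 4), (z, 15)}
Filtering on F != p leaves {(d, 30), (d, 34), (x, 10), (x, 4), (z, 15)}.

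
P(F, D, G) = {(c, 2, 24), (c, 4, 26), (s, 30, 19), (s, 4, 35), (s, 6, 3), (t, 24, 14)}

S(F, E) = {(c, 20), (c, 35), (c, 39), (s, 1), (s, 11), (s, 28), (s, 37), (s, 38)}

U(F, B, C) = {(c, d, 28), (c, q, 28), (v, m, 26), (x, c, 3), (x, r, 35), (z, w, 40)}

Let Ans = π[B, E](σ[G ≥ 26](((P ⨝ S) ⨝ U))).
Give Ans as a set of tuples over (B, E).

{(d, 20), (d, 35), (d, 39), (q, 20), (q, 35), (q, 39)}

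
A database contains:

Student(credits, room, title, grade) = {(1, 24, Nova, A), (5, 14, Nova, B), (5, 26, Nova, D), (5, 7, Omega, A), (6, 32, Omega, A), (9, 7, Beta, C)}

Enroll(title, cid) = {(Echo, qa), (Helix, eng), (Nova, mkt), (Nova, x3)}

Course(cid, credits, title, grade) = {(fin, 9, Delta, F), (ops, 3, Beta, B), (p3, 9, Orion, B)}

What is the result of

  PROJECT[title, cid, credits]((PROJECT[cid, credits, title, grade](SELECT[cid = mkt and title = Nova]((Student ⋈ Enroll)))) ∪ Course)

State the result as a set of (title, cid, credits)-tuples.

Joining Student and Enroll on title yields {(1, 24, Nova, A, mkt), (1, 24, Nova, A, x3), (5, 14, Nova, B, mkt), (5, 14, Nova, B, x3), (5, 26, Nova, D, mkt), (5, 26, Nova, D, x3)}.
Apply σ_{cid = mkt and title = Nova}; surviving tuples: {(1, 24, Nova, A, mkt), (5, 14, Nova, B, mkt), (5, 26, Nova, D, mkt)}
π_{cid, credits, title, grade} gives {(mkt, 1, Nova, A), (mkt, 5, Nova, B), (mkt, 5, Nova, D)}.
Set union of the two operands is {(fin, 9, Delta, F), (mkt, 1, Nova, A), (mkt, 5, Nova, B), (mkt, 5, Nova, D), (ops, 3, Beta, B), (p3, 9, Orion, B)}.
π_{title, cid, credits} gives {(Beta, ops, 3), (Delta, fin, 9), (Nova, mkt, 1), (Nova, mkt, 5), (Orion, p3, 9)} (1 duplicate(s) eliminated).

{(Beta, ops, 3), (Delta, fin, 9), (Nova, mkt, 1), (Nova, mkt, 5), (Orion, p3, 9)}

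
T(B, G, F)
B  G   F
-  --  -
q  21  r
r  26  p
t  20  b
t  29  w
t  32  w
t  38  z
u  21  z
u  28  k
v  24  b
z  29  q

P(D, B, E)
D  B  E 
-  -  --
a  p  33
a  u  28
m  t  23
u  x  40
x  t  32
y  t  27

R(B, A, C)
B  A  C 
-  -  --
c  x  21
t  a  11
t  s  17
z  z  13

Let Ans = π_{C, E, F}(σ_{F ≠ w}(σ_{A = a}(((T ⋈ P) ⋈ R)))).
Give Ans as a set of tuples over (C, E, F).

{(11, 23, b), (11, 23, z), (11, 27, b), (11, 27, z), (11, 32, b), (11, 32, z)}

Natural join on B: {(t, 20, b, m, 23), (t, 20, b, x, 32), (t, 20, b, y, 27), (t, 29, w, m, 23), (t, 29, w, x, 32), (t, 29, w, y, 27), (t, 32, w, m, 23), (t, 32, w, x, 32), (t, 32, w, y, 27), (t, 38, z, m, 23), (t, 38, z, x, 32), (t, 38, z, y, 27), (u, 21, z, a, 28), (u, 28, k, a, 28)}
Natural join on B: {(t, 20, b, m, 23, a, 11), (t, 20, b, m, 23, s, 17), (t, 20, b, x, 32, a, 11), (t, 20, b, x, 32, s, 17), (t, 20, b, y, 27, a, 11), (t, 20, b, y, 27, s, 17), (t, 29, w, m, 23, a, 11), (t, 29, w, m, 23, s, 17), (t, 29, w, x, 32, a, 11), (t, 29, w, x, 32, s, 17), (t, 29, w, y, 27, a, 11), (t, 29, w, y, 27, s, 17), (t, 32, w, m, 23, a, 11), (t, 32, w, m, 23, s, 17), (t, 32, w, x, 32, a, 11), (t, 32, w, x, 32, s, 17), (t, 32, w, y, 27, a, 11), (t, 32, w, y, 27, s, 17), (t, 38, z, m, 23, a, 11), (t, 38, z, m, 23, s, 17), (t, 38, z, x, 32, a, 11), (t, 38, z, x, 32, s, 17), (t, 38, z, y, 27, a, 11), (t, 38, z, y, 27, s, 17)}
Apply σ_{A = a}; surviving tuples: {(t, 20, b, m, 23, a, 11), (t, 20, b, x, 32, a, 11), (t, 20, b, y, 27, a, 11), (t, 29, w, m, 23, a, 11), (t, 29, w, x, 32, a, 11), (t, 29, w, y, 27, a, 11), (t, 32, w, m, 23, a, 11), (t, 32, w, x, 32, a, 11), (t, 32, w, y, 27, a, 11), (t, 38, z, m, 23, a, 11), (t, 38, z, x, 32, a, 11), (t, 38, z, y, 27, a, 11)}
Apply σ_{F ≠ w}; surviving tuples: {(t, 20, b, m, 23, a, 11), (t, 20, b, x, 32, a, 11), (t, 20, b, y, 27, a, 11), (t, 38, z, m, 23, a, 11), (t, 38, z, x, 32, a, 11), (t, 38, z, y, 27, a, 11)}
Keep only column(s) C, E, F: {(11, 23, b), (11, 23, z), (11, 27, b), (11, 27, z), (11, 32, b), (11, 32, z)}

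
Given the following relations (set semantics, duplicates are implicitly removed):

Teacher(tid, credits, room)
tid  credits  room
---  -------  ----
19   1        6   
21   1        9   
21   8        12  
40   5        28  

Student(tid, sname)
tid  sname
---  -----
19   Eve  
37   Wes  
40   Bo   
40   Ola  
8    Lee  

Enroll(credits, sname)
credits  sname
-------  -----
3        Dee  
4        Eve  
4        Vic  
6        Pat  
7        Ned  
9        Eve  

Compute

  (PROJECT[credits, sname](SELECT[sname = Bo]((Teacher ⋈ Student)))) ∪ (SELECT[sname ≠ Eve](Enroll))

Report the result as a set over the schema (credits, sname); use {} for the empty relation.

{(3, Dee), (4, Vic), (5, Bo), (6, Pat), (7, Ned)}

Joining Teacher and Student on tid yields {(19, 1, 6, Eve), (40, 5, 28, Bo), (40, 5, 28, Ola)}.
σ[sname = Bo]: keep tuples satisfying sname = Bo → {(40, 5, 28, Bo)}
π_{credits, sname} gives {(5, Bo)}.
σ[sname ≠ Eve]: keep tuples satisfying sname ≠ Eve → {(3, Dee), (4, Vic), (6, Pat), (7, Ned)}
Union: {(5, Bo)} with {(3, Dee), (4, Vic), (6, Pat), (7, Ned)} → {(3, Dee), (4, Vic), (5, Bo), (6, Pat), (7, Ned)}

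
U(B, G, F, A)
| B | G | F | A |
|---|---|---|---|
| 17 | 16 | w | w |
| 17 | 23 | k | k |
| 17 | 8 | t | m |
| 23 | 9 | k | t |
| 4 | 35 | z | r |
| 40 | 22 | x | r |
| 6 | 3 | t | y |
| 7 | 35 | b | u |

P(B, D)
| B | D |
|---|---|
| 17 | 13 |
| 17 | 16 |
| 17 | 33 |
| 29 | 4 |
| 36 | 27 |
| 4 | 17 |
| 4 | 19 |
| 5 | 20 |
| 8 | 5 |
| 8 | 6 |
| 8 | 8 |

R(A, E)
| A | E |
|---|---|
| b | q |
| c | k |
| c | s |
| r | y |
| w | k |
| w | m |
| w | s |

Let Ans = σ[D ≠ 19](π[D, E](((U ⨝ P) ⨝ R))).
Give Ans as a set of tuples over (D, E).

Joining U and P on B yields {(17, 16, w, w, 13), (17, 16, w, w, 16), (17, 16, w, w, 33), (17, 23, k, k, 13), (17, 23, k, k, 16), (17, 23, k, k, 33), (17, 8, t, m, 13), (17, 8, t, m, 16), (17, 8, t, m, 33), (4, 35, z, r, 17), (4, 35, z, r, 19)}.
Joining (U ⨝ P) and R on A yields {(17, 16, w, w, 13, k), (17, 16, w, w, 13, m), (17, 16, w, w, 13, s), (17, 16, w, w, 16, k), (17, 16, w, w, 16, m), (17, 16, w, w, 16, s), (17, 16, w, w, 33, k), (17, 16, w, w, 33, m), (17, 16, w, w, 33, s), (4, 35, z, r, 17, y), (4, 35, z, r, 19, y)}.
π_{D, E} gives {(13, k), (13, m), (13, s), (16, k), (16, m), (16, s), (17, y), (19, y), (33, k), (33, m), (33, s)}.
Selection D ≠ 19: {(13, k), (13, m), (13, s), (16, k), (16, m), (16, s), (17, y), (33, k), (33, m), (33, s)}

{(13, k), (13, m), (13, s), (16, k), (16, m), (16, s), (17, y), (33, k), (33, m), (33, s)}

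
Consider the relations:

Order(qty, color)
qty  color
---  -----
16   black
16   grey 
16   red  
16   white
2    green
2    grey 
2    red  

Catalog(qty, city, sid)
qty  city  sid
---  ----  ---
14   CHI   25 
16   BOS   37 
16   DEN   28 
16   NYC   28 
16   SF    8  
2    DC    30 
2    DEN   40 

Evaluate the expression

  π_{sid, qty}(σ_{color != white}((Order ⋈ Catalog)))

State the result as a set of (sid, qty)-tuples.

Natural join on qty: {(16, black, BOS, 37), (16, black, DEN, 28), (16, black, NYC, 28), (16, black, SF, 8), (16, grey, BOS, 37), (16, grey, DEN, 28), (16, grey, NYC, 28), (16, grey, SF, 8), (16, red, BOS, 37), (16, red, DEN, 28), (16, red, NYC, 28), (16, red, SF, 8), (16, white, BOS, 37), (16, white, DEN, 28), (16, white, NYC, 28), (16, white, SF, 8), (2, green, DC, 30), (2, green, DEN, 40), (2, grey, DC, 30), (2, grey, DEN, 40), (2, red, DC, 30), (2, red, DEN, 40)}
σ[color != white]: keep tuples satisfying color != white → {(16, black, BOS, 37), (16, black, DEN, 28), (16, black, NYC, 28), (16, black, SF, 8), (16, grey, BOS, 37), (16, grey, DEN, 28), (16, grey, NYC, 28), (16, grey, SF, 8), (16, red, BOS, 37), (16, red, DEN, 28), (16, red, NYC, 28), (16, red, SF, 8), (2, green, DC, 30), (2, green, DEN, 40), (2, grey, DC, 30), (2, grey, DEN, 40), (2, red, DC, 30), (2, red, DEN, 40)}
π[sid, qty]: project onto (sid, qty) (13 duplicate(s) eliminated) → {(28, 16), (30, 2), (37, 16), (40, 2), (8, 16)}

{(28, 16), (30, 2), (37, 16), (40, 2), (8, 16)}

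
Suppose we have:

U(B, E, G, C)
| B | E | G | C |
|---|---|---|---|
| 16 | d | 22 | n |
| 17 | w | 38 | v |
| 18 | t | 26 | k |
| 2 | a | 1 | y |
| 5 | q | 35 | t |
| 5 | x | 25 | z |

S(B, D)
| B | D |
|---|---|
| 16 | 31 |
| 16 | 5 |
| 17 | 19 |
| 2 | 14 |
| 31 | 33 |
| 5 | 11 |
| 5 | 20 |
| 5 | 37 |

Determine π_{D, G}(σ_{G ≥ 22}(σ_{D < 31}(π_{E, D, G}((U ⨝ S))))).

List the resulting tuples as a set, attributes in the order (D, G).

Natural join on B: {(16, d, 22, n, 31), (16, d, 22, n, 5), (17, w, 38, v, 19), (2, a, 1, y, 14), (5, q, 35, t, 11), (5, q, 35, t, 20), (5, q, 35, t, 37), (5, x, 25, z, 11), (5, x, 25, z, 20), (5, x, 25, z, 37)}
Keep only column(s) E, D, G: {(a, 14, 1), (d, 31, 22), (d, 5, 22), (q, 11, 35), (q, 20, 35), (q, 37, 35), (w, 19, 38), (x, 11, 25), (x, 20, 25), (x, 37, 25)}
Apply σ_{D < 31}; surviving tuples: {(a, 14, 1), (d, 5, 22), (q, 11, 35), (q, 20, 35), (w, 19, 38), (x, 11, 25), (x, 20, 25)}
Apply σ_{G ≥ 22}; surviving tuples: {(d, 5, 22), (q, 11, 35), (q, 20, 35), (w, 19, 38), (x, 11, 25), (x, 20, 25)}
Keep only column(s) D, G: {(11, 25), (11, 35), (19, 38), (20, 25), (20, 35), (5, 22)}

{(11, 25), (11, 35), (19, 38), (20, 25), (20, 35), (5, 22)}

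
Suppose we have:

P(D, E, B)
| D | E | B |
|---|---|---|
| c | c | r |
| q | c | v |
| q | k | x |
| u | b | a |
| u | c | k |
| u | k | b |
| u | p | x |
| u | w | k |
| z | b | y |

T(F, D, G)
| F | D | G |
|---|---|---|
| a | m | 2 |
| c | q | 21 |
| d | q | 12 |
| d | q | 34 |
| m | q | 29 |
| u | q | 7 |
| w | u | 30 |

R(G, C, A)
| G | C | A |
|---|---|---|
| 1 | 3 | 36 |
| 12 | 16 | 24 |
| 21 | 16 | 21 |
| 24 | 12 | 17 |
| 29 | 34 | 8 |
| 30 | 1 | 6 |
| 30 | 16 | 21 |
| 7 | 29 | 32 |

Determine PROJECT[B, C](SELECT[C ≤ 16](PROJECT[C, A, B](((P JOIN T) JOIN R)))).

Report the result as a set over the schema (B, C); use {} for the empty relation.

{(a, 1), (a, 16), (b, 1), (b, 16), (k, 1), (k, 16), (v, 16), (x, 1), (x, 16)}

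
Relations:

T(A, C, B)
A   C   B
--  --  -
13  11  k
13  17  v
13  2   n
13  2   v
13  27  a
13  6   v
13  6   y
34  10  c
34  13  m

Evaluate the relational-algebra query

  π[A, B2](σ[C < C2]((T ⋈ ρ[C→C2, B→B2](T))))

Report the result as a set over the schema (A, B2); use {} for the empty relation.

ρ[C→C2, B→B2]: schema becomes (A, C2, B2); tuples unchanged.
Joining T and ρ[C→C2, B→B2](T) on A yields {(13, 11, k, 11, k), (13, 11, k, 17, v), (13, 11, k, 2, n), (13, 11, k, 2, v), (13, 11, k, 27, a), (13, 11, k, 6, v), (13, 11, k, 6, y), (13, 17, v, 11, k), (13, 17, v, 17, v), (13, 17, v, 2, n), (13, 17, v, 2, v), (13, 17, v, 27, a), (13, 17, v, 6, v), (13, 17, v, 6, y), (13, 2, n, 11, k), (13, 2, n, 17, v), (13, 2, n, 2, n), (13, 2, n, 2, v), (13, 2, n, 27, a), (13, 2, n, 6, v), (13, 2, n, 6, y), (13, 2, v, 11, k), (13, 2, v, 17, v), (13, 2, v, 2, n), (13, 2, v, 2, v), (13, 2, v, 27, a), (13, 2, v, 6, v), (13, 2, v, 6, y), (13, 27, a, 11, k), (13, 27, a, 17, v), (13, 27, a, 2, n), (13, 27, a, 2, v), (13, 27, a, 27, a), (13, 27, a, 6, v), (13, 27, a, 6, y), (13, 6, v, 11, k), (13, 6, v, 17, v), (13, 6, v, 2, n), (13, 6, v, 2, v), (13, 6, v, 27, a), (13, 6, v, 6, v), (13, 6, v, 6, y), (13, 6, y, 11, k), (13, 6, y, 17, v), (13, 6, y, 2, n), (13, 6, y, 2, v), (13, 6, y, 27, a), (13, 6, y, 6, v), (13, 6, y, 6, y), (34, 10, c, 10, c), (34, 10, c, 13, m), (34, 13, m, 10, c), (34, 13, m, 13, m)}.
σ[C < C2]: keep tuples satisfying C < C2 → {(13, 11, k, 17, v), (13, 11, k, 27, a), (13, 17, v, 27, a), (13, 2, n, 11, k), (13, 2, n, 17, v), (13, 2, n, 27, a), (13, 2, n, 6, v), (13, 2, n, 6, y), (13, 2, v, 11, k), (13, 2, v, 17, v), (13, 2, v, 27, a), (13, 2, v, 6, v), (13, 2, v, 6, y), (13, 6, v, 11, k), (13, 6, v, 17, v), (13, 6, v, 27, a), (13, 6, y, 11, k), (13, 6, y, 17, v), (13, 6, y, 27, a), (34, 10, c, 13, m)}
Keep only column(s) A, B2 (15 duplicate(s) eliminated): {(13, a), (13, k), (13, v), (13, y), (34, m)}

{(13, a), (13, k), (13, v), (13, y), (34, m)}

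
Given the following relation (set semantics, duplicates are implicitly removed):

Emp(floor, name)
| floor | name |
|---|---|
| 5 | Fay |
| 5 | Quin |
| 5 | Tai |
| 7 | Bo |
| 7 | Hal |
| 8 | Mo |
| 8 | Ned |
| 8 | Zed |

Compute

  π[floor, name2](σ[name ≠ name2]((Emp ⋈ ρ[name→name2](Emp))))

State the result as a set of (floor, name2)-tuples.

{(5, Fay), (5, Quin), (5, Tai), (7, Bo), (7, Hal), (8, Mo), (8, Ned), (8, Zed)}

ρ[name→name2]: schema becomes (floor, name2); tuples unchanged.
Emp ⋈ ρ[name→name2](Emp) (natural join on floor): {(5, Fay, Fay), (5, Fay, Quin), (5, Fay, Tai), (5, Quin, Fay), (5, Quin, Quin), (5, Quin, Tai), (5, Tai, Fay), (5, Tai, Quin), (5, Tai, Tai), (7, Bo, Bo), (7, Bo, Hal), (7, Hal, Bo), (7, Hal, Hal), (8, Mo, Mo), (8, Mo, Ned), (8, Mo, Zed), (8, Ned, Mo), (8, Ned, Ned), (8, Ned, Zed), (8, Zed, Mo), (8, Zed, Ned), (8, Zed, Zed)}
Apply σ_{name ≠ name2}; surviving tuples: {(5, Fay, Quin), (5, Fay, Tai), (5, Quin, Fay), (5, Quin, Tai), (5, Tai, Fay), (5, Tai, Quin), (7, Bo, Hal), (7, Hal, Bo), (8, Mo, Ned), (8, Mo, Zed), (8, Ned, Mo), (8, Ned, Zed), (8, Zed, Mo), (8, Zed, Ned)}
Keep only column(s) floor, name2 (6 duplicate(s) eliminated): {(5, Fay), (5, Quin), (5, Tai), (7, Bo), (7, Hal), (8, Mo), (8, Ned), (8, Zed)}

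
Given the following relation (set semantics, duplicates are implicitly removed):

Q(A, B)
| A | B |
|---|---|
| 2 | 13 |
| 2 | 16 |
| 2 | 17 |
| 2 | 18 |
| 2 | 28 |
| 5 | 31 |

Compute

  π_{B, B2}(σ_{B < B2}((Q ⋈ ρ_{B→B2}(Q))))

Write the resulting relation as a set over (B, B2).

{(13, 16), (13, 17), (13, 18), (13, 28), (16, 17), (16, 18), (16, 28), (17, 18), (17, 28), (18, 28)}

ρ[B→B2]: schema becomes (A, B2); tuples unchanged.
Q ⋈ ρ_{B→B2}(Q) (natural join on A): {(2, 13, 13), (2, 13, 16), (2, 13, 17), (2, 13, 18), (2, 13, 28), (2, 16, 13), (2, 16, 16), (2, 16, 17), (2, 16, 18), (2, 16, 28), (2, 17, 13), (2, 17, 16), (2, 17, 17), (2, 17, 18), (2, 17, 28), (2, 18, 13), (2, 18, 16), (2, 18, 17), (2, 18, 18), (2, 18, 28), (2, 28, 13), (2, 28, 16), (2, 28, 17), (2, 28, 18), (2, 28, 28), (5, 31, 31)}
Filtering on B < B2 leaves {(2, 13, 16), (2, 13, 17), (2, 13, 18), (2, 13, 28), (2, 16, 17), (2, 16, 18), (2, 16, 28), (2, 17, 18), (2, 17, 28), (2, 18, 28)}.
Keep only column(s) B, B2: {(13, 16), (13, 17), (13, 18), (13, 28), (16, 17), (16, 18), (16, 28), (17, 18), (17, 28), (18, 28)}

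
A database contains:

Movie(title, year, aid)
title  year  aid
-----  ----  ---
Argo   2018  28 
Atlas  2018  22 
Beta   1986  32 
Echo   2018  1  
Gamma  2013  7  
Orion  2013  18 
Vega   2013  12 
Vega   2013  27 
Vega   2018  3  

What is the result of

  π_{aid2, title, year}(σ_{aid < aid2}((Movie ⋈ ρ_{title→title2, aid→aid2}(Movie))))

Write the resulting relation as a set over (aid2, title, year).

ρ[title→title2, aid→aid2]: schema becomes (title2, year, aid2); tuples unchanged.
Movie ⋈ ρ_{title→title2, aid→aid2}(Movie) (natural join on year): {(Argo, 2018, 28, Argo, 28), (Argo, 2018, 28, Atlas, 22), (Argo, 2018, 28, Echo, 1), (Argo, 2018, 28, Vega, 3), (Atlas, 2018, 22, Argo, 28), (Atlas, 2018, 22, Atlas, 22), (Atlas, 2018, 22, Echo, 1), (Atlas, 2018, 22, Vega, 3), (Beta, 1986, 32, Beta, 32), (Echo, 2018, 1, Argo, 28), (Echo, 2018, 1, Atlas, 22), (Echo, 2018, 1, Echo, 1), (Echo, 2018, 1, Vega, 3), (Gamma, 2013, 7, Gamma, 7), (Gamma, 2013, 7, Orion, 18), (Gamma, 2013, 7, Vega, 12), (Gamma, 2013, 7, Vega, 27), (Orion, 2013, 18, Gamma, 7), (Orion, 2013, 18, Orion, 18), (Orion, 2013, 18, Vega, 12), (Orion, 2013, 18, Vega, 27), (Vega, 2013, 12, Gamma, 7), (Vega, 2013, 12, Orion, 18), (Vega, 2013, 12, Vega, 12), (Vega, 2013, 12, Vega, 27), (Vega, 2013, 27, Gamma, 7), (Vega, 2013, 27, Orion, 18), (Vega, 2013, 27, Vega, 12), (Vega, 2013, 27, Vega, 27), (Vega, 2018, 3, Argo, 28), (Vega, 2018, 3, Atlas, 22), (Vega, 2018, 3, Echo, 1), (Vega, 2018, 3, Vega, 3)}
Filtering on aid < aid2 leaves {(Atlas, 2018, 22, Argo, 28), (Echo, 2018, 1, Argo, 28), (Echo, 2018, 1, Atlas, 22), (Echo, 2018, 1, Vega, 3), (Gamma, 2013, 7, Orion, 18), (Gamma, 2013, 7, Vega, 12), (Gamma, 2013, 7, Vega, 27), (Orion, 2013, 18, Vega, 27), (Vega, 2013, 12, Orion, 18), (Vega, 2013, 12, Vega, 27), (Vega, 2018, 3, Argo, 28), (Vega, 2018, 3, Atlas, 22)}.
Keep only column(s) aid2, title, year: {(12, Gamma, 2013), (18, Gamma, 2013), (18, Vega, 2013), (22, Echo, 2018), (22, Vega, 2018), (27, Gamma, 2013), (27, Orion, 2013), (27, Vega, 2013), (28, Atlas, 2018), (28, Echo, 2018), (28, Vega, 2018), (3, Echo, 2018)}

{(12, Gamma, 2013), (18, Gamma, 2013), (18, Vega, 2013), (22, Echo, 2018), (22, Vega, 2018), (27, Gamma, 2013), (27, Orion, 2013), (27, Vega, 2013), (28, Atlas, 2018), (28, Echo, 2018), (28, Vega, 2018), (3, Echo, 2018)}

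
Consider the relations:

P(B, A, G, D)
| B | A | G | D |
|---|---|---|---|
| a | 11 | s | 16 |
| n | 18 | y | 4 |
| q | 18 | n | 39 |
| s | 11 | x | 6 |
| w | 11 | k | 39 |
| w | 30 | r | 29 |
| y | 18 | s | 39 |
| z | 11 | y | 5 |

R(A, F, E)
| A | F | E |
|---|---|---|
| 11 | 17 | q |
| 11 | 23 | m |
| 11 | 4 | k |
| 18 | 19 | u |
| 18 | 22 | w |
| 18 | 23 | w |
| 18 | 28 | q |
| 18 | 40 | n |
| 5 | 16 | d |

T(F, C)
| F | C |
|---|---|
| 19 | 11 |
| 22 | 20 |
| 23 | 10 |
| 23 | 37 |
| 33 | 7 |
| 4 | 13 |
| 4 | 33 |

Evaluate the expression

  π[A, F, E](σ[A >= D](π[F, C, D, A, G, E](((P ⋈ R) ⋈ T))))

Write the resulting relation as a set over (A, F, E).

P ⋈ R (natural join on A): {(a, 11, s, 16, 17, q), (a, 11, s, 16, 23, m), (a, 11, s, 16, 4, k), (n, 18, y, 4, 19, u), (n, 18, y, 4, 22, w), (n, 18, y, 4, 23, w), (n, 18, y, 4, 28, q), (n, 18, y, 4, 40, n), (q, 18, n, 39, 19, u), (q, 18, n, 39, 22, w), (q, 18, n, 39, 23, w), (q, 18, n, 39, 28, q), (q, 18, n, 39, 40, n), (s, 11, x, 6, 17, q), (s, 11, x, 6, 23, m), (s, 11, x, 6, 4, k), (w, 11, k, 39, 17, q), (w, 11, k, 39, 23, m), (w, 11, k, 39, 4, k), (y, 18, s, 39, 19, u), (y, 18, s, 39, 22, w), (y, 18, s, 39, 23, w), (y, 18, s, 39, 28, q), (y, 18, s, 39, 40, n), (z, 11, y, 5, 17, q), (z, 11, y, 5, 23, m), (z, 11, y, 5, 4, k)}
(P ⋈ R) ⋈ T (natural join on F): {(a, 11, s, 16, 23, m, 10), (a, 11, s, 16, 23, m, 37), (a, 11, s, 16, 4, k, 13), (a, 11, s, 16, 4, k, 33), (n, 18, y, 4, 19, u, 11), (n, 18, y, 4, 22, w, 20), (n, 18, y, 4, 23, w, 10), (n, 18, y, 4, 23, w, 37), (q, 18, n, 39, 19, u, 11), (q, 18, n, 39, 22, w, 20), (q, 18, n, 39, 23, w, 10), (q, 18, n, 39, 23, w, 37), (s, 11, x, 6, 23, m, 10), (s, 11, x, 6, 23, m, 37), (s, 11, x, 6, 4, k, 13), (s, 11, x, 6, 4, k, 33), (w, 11, k, 39, 23, m, 10), (w, 11, k, 39, 23, m, 37), (w, 11, k, 39, 4, k, 13), (w, 11, k, 39, 4, k, 33), (y, 18, s, 39, 19, u, 11), (y, 18, s, 39, 22, w, 20), (y, 18, s, 39, 23, w, 10), (y, 18, s, 39, 23, w, 37), (z, 11, y, 5, 23, m, 10), (z, 11, y, 5, 23, m, 37), (z, 11, y, 5, 4, k, 13), (z, 11, y, 5, 4, k, 33)}
Keep only column(s) F, C, D, A, G, E: {(19, 11, 39, 18, n, u), (19, 11, 39, 18, s, u), (19, 11, 4, 18, y, u), (22, 20, 39, 18, n, w), (22, 20, 39, 18, s, w), (22, 20, 4, 18, y, w), (23, 10, 16, 11, s, m), (23, 10, 39, 11, k, m), (23, 10, 39, 18, n, w), (23, 10, 39, 18, s, w), (23, 10, 4, 18, y, w), (23, 10, 5, 11, y, m), (23, 10, 6, 11, x, m), (23, 37, 16, 11, s, m), (23, 37, 39, 11, k, m), (23, 37, 39, 18, n, w), (23, 37, 39, 18, s, w), (23, 37, 4, 18, y, w), (23, 37, 5, 11, y, m), (23, 37, 6, 11, x, m), (4, 13, 16, 11, s, k), (4, 13, 39, 11, k, k), (4, 13, 5, 11, y, k), (4, 13, 6, 11, x, k), (4, 33, 16, 11, s, k), (4, 33, 39, 11, k, k), (4, 33, 5, 11, y, k), (4, 33, 6, 11, x, k)}
Apply σ_{A >= D}; surviving tuples: {(19, 11, 4, 18, y, u), (22, 20, 4, 18, y, w), (23, 10, 4, 18, y, w), (23, 10, 5, 11, y, m), (23, 10, 6, 11, x, m), (23, 37, 4, 18, y, w), (23, 37, 5, 11, y, m), (23, 37, 6, 11, x, m), (4, 13, 5, 11, y, k), (4, 13, 6, 11, x, k), (4, 33, 5, 11, y, k), (4, 33, 6, 11, x, k)}
Keep only column(s) A, F, E (7 duplicate(s) eliminated): {(11, 23, m), (11, 4, k), (18, 19, u), (18, 22, w), (18, 23, w)}

{(11, 23, m), (11, 4, k), (18, 19, u), (18, 22, w), (18, 23, w)}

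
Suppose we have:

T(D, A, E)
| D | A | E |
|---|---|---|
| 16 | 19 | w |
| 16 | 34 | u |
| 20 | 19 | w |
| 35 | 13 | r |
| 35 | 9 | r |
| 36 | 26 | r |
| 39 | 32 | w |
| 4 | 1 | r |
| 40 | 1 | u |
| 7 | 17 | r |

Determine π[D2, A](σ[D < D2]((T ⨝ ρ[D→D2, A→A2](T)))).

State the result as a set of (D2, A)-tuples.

{(20, 19), (35, 1), (35, 17), (36, 1), (36, 13), (36, 17), (36, 9), (39, 19), (40, 34), (7, 1)}

ρ[D→D2, A→A2]: schema becomes (D2, A2, E); tuples unchanged.
Natural join on E: {(16, 19, w, 16, 19), (16, 19, w, 20, 19), (16, 19, w, 39, 32), (16, 34, u, 16, 34), (16, 34, u, 40, 1), (20, 19, w, 16, 19), (20, 19, w, 20, 19), (20, 19, w, 39, 32), (35, 13, r, 35, 13), (35, 13, r, 35, 9), (35, 13, r, 36, 26), (35, 13, r, 4, 1), (35, 13, r, 7, 17), (35, 9, r, 35, 13), (35, 9, r, 35, 9), (35, 9, r, 36, 26), (35, 9, r, 4, 1), (35, 9, r, 7, 17), (36, 26, r, 35, 13), (36, 26, r, 35, 9), (36, 26, r, 36, 26), (36, 26, r, 4, 1), (36, 26, r, 7, 17), (39, 32, w, 16, 19), (39, 32, w, 20, 19), (39, 32, w, 39, 32), (4, 1, r, 35, 13), (4, 1, r, 35, 9), (4, 1, r, 36, 26), (4, 1, r, 4, 1), (4, 1, r, 7, 17), (40, 1, u, 16, 34), (40, 1, u, 40, 1), (7, 17, r, 35, 13), (7, 17, r, 35, 9), (7, 17, r, 36, 26), (7, 17, r, 4, 1), (7, 17, r, 7, 17)}
Selection D < D2: {(16, 19, w, 20, 19), (16, 19, w, 39, 32), (16, 34, u, 40, 1), (20, 19, w, 39, 32), (35, 13, r, 36, 26), (35, 9, r, 36, 26), (4, 1, r, 35, 13), (4, 1, r, 35, 9), (4, 1, r, 36, 26), (4, 1, r, 7, 17), (7, 17, r, 35, 13), (7, 17, r, 35, 9), (7, 17, r, 36, 26)}
Keep only column(s) D2, A (3 duplicate(s) eliminated): {(20, 19), (35, 1), (35, 17), (36, 1), (36, 13), (36, 17), (36, 9), (39, 19), (40, 34), (7, 1)}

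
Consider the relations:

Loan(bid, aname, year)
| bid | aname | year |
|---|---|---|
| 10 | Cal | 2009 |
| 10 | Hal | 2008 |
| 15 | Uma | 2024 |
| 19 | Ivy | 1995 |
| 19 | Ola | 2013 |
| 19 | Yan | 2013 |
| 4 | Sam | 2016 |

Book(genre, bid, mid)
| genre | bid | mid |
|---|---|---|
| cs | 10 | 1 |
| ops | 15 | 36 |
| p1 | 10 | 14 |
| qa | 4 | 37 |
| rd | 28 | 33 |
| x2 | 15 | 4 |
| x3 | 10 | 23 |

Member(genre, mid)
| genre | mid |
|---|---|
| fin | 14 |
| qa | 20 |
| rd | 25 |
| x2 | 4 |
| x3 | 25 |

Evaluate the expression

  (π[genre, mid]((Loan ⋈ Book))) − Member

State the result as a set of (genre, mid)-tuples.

Loan ⋈ Book (natural join on bid): {(10, Cal, 2009, cs, 1), (10, Cal, 2009, p1, 14), (10, Cal, 2009, x3, 23), (10, Hal, 2008, cs, 1), (10, Hal, 2008, p1, 14), (10, Hal, 2008, x3, 23), (15, Uma, 2024, ops, 36), (15, Uma, 2024, x2, 4), (4, Sam, 2016, qa, 37)}
Projecting to genre, mid (3 duplicate(s) eliminated): {(cs, 1), (ops, 36), (p1, 14), (qa, 37), (x2, 4), (x3, 23)}
Difference: {(cs, 1), (ops, 36), (p1, 14), (qa, 37), (x2, 4), (x3, 23)} with {(fin, 14), (qa, 20), (rd, 25), (x2, 4), (x3, 25)} → {(cs, 1), (ops, 36), (p1, 14), (qa, 37), (x3, 23)}

{(cs, 1), (ops, 36), (p1, 14), (qa, 37), (x3, 23)}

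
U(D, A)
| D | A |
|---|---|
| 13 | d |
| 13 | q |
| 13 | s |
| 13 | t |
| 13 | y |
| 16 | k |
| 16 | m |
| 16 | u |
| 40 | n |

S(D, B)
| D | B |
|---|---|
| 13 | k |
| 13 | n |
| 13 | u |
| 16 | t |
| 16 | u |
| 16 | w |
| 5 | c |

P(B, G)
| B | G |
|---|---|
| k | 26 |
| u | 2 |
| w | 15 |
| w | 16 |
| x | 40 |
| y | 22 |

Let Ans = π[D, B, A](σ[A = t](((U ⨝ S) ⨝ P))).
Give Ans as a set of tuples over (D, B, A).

{(13, k, t), (13, u, t)}

Natural join on D: {(13, d, k), (13, d, n), (13, d, u), (13, q, k), (13, q, n), (13, q, u), (13, s, k), (13, s, n), (13, s, u), (13, t, k), (13, t, n), (13, t, u), (13, y, k), (13, y, n), (13, y, u), (16, k, t), (16, k, u), (16, k, w), (16, m, t), (16, m, u), (16, m, w), (16, u, t), (16, u, u), (16, u, w)}
Natural join on B: {(13, d, k, 26), (13, d, u, 2), (13, q, k, 26), (13, q, u, 2), (13, s, k, 26), (13, s, u, 2), (13, t, k, 26), (13, t, u, 2), (13, y, k, 26), (13, y, u, 2), (16, k, u, 2), (16, k, w, 15), (16, k, w, 16), (16, m, u, 2), (16, m, w, 15), (16, m, w, 16), (16, u, u, 2), (16, u, w, 15), (16, u, w, 16)}
Selection A = t: {(13, t, k, 26), (13, t, u, 2)}
Keep only column(s) D, B, A: {(13, k, t), (13, u, t)}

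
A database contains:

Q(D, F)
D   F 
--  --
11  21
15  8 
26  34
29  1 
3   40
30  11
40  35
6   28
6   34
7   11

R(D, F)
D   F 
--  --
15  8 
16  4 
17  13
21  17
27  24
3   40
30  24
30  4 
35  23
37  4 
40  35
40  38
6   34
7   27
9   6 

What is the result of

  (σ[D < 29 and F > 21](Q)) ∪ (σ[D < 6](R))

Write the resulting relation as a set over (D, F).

Apply σ_{D < 29 and F > 21}; surviving tuples: {(26, 34), (3, 40), (6, 28), (6, 34)}
Apply σ_{D < 6}; surviving tuples: {(3, 40)}
Set union of the two operands is {(26, 34), (3, 40), (6, 28), (6, 34)}.

{(26, 34), (3, 40), (6, 28), (6, 34)}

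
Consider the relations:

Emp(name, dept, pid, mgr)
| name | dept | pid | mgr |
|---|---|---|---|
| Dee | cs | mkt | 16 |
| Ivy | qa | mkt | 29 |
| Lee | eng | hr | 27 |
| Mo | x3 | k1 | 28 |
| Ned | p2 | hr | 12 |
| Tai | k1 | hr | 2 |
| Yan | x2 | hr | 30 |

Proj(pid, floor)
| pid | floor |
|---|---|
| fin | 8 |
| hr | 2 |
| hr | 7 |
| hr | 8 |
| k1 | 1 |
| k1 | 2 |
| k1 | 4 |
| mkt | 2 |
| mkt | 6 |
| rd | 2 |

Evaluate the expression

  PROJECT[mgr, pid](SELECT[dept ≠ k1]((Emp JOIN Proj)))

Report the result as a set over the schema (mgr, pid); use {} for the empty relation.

{(12, hr), (16, mkt), (27, hr), (28, k1), (29, mkt), (30, hr)}

Natural join on pid: {(Dee, cs, mkt, 16, 2), (Dee, cs, mkt, 16, 6), (Ivy, qa, mkt, 29, 2), (Ivy, qa, mkt, 29, 6), (Lee, eng, hr, 27, 2), (Lee, eng, hr, 27, 7), (Lee, eng, hr, 27, 8), (Mo, x3, k1, 28, 1), (Mo, x3, k1, 28, 2), (Mo, x3, k1, 28, 4), (Ned, p2, hr, 12, 2), (Ned, p2, hr, 12, 7), (Ned, p2, hr, 12, 8), (Tai, k1, hr, 2, 2), (Tai, k1, hr, 2, 7), (Tai, k1, hr, 2, 8), (Yan, x2, hr, 30, 2), (Yan, x2, hr, 30, 7), (Yan, x2, hr, 30, 8)}
Selection dept ≠ k1: {(Dee, cs, mkt, 16, 2), (Dee, cs, mkt, 16, 6), (Ivy, qa, mkt, 29, 2), (Ivy, qa, mkt, 29, 6), (Lee, eng, hr, 27, 2), (Lee, eng, hr, 27, 7), (Lee, eng, hr, 27, 8), (Mo, x3, k1, 28, 1), (Mo, x3, k1, 28, 2), (Mo, x3, k1, 28, 4), (Ned, p2, hr, 12, 2), (Ned, p2, hr, 12, 7), (Ned, p2, hr, 12, 8), (Yan, x2, hr, 30, 2), (Yan, x2, hr, 30, 7), (Yan, x2, hr, 30, 8)}
Keep only column(s) mgr, pid (10 duplicate(s) eliminated): {(12, hr), (16, mkt), (27, hr), (28, k1), (29, mkt), (30, hr)}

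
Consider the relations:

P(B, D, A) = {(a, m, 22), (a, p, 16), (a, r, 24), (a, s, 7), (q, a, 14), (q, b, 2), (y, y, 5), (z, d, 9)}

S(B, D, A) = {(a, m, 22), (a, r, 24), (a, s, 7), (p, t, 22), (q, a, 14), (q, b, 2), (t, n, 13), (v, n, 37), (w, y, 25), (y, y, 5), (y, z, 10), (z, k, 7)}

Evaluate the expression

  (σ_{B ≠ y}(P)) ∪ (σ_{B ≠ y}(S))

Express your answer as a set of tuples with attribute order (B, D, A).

σ[B ≠ y]: keep tuples satisfying B ≠ y → {(a, m, 22), (a, p, 16), (a, r, 24), (a, s, 7), (q, a, 14), (q, b, 2), (z, d, 9)}
σ[B ≠ y]: keep tuples satisfying B ≠ y → {(a, m, 22), (a, r, 24), (a, s, 7), (p, t, 22), (q, a, 14), (q, b, 2), (t, n, 13), (v, n, 37), (w, y, 25), (z, k, 7)}
Set union of the two operands is {(a, m, 22), (a, p, 16), (a, r, 24), (a, s, 7), (p, t, 22), (q, a, 14), (q, b, 2), (t, n, 13), (v, n, 37), (w, y, 25), (z, d, 9), (z, k, 7)}.

{(a, m, 22), (a, p, 16), (a, r, 24), (a, s, 7), (p, t, 22), (q, a, 14), (q, b, 2), (t, n, 13), (v, n, 37), (w, y, 25), (z, d, 9), (z, k, 7)}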